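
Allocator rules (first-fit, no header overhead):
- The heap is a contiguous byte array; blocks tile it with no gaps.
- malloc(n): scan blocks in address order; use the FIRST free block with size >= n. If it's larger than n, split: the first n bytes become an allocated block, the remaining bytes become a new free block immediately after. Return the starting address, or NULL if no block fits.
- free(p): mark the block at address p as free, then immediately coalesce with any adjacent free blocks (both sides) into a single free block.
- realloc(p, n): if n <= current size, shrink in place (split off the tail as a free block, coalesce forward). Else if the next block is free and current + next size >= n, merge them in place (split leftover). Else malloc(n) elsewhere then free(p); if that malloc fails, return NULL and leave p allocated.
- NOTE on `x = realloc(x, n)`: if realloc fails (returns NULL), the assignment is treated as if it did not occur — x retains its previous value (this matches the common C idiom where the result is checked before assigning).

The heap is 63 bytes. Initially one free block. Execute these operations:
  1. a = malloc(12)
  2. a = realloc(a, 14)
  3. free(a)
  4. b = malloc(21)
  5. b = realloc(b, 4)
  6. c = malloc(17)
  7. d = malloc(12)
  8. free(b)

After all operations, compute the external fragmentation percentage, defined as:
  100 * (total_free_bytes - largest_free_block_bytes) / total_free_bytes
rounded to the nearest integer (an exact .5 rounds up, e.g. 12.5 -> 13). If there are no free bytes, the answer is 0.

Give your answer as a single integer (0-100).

Op 1: a = malloc(12) -> a = 0; heap: [0-11 ALLOC][12-62 FREE]
Op 2: a = realloc(a, 14) -> a = 0; heap: [0-13 ALLOC][14-62 FREE]
Op 3: free(a) -> (freed a); heap: [0-62 FREE]
Op 4: b = malloc(21) -> b = 0; heap: [0-20 ALLOC][21-62 FREE]
Op 5: b = realloc(b, 4) -> b = 0; heap: [0-3 ALLOC][4-62 FREE]
Op 6: c = malloc(17) -> c = 4; heap: [0-3 ALLOC][4-20 ALLOC][21-62 FREE]
Op 7: d = malloc(12) -> d = 21; heap: [0-3 ALLOC][4-20 ALLOC][21-32 ALLOC][33-62 FREE]
Op 8: free(b) -> (freed b); heap: [0-3 FREE][4-20 ALLOC][21-32 ALLOC][33-62 FREE]
Free blocks: [4 30] total_free=34 largest=30 -> 100*(34-30)/34 = 400/34 ≈ 11.765 -> rounds to 12

Answer: 12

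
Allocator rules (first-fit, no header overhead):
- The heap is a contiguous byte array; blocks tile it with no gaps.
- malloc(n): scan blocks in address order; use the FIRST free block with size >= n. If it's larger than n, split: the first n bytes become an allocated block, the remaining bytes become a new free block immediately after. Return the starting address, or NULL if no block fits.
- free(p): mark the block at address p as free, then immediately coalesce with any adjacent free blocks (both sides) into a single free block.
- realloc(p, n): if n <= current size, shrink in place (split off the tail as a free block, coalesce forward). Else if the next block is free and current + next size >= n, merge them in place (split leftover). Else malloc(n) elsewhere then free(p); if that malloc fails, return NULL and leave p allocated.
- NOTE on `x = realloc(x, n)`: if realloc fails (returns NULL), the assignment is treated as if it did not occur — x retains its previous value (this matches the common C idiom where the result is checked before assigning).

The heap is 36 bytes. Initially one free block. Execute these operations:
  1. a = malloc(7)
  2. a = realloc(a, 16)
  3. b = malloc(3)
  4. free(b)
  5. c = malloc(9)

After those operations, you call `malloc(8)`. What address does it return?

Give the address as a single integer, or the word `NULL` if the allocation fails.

Answer: 25

Derivation:
Op 1: a = malloc(7) -> a = 0; heap: [0-6 ALLOC][7-35 FREE]
Op 2: a = realloc(a, 16) -> a = 0; heap: [0-15 ALLOC][16-35 FREE]
Op 3: b = malloc(3) -> b = 16; heap: [0-15 ALLOC][16-18 ALLOC][19-35 FREE]
Op 4: free(b) -> (freed b); heap: [0-15 ALLOC][16-35 FREE]
Op 5: c = malloc(9) -> c = 16; heap: [0-15 ALLOC][16-24 ALLOC][25-35 FREE]
malloc(8): first-fit scan over [0-15 ALLOC][16-24 ALLOC][25-35 FREE] -> 25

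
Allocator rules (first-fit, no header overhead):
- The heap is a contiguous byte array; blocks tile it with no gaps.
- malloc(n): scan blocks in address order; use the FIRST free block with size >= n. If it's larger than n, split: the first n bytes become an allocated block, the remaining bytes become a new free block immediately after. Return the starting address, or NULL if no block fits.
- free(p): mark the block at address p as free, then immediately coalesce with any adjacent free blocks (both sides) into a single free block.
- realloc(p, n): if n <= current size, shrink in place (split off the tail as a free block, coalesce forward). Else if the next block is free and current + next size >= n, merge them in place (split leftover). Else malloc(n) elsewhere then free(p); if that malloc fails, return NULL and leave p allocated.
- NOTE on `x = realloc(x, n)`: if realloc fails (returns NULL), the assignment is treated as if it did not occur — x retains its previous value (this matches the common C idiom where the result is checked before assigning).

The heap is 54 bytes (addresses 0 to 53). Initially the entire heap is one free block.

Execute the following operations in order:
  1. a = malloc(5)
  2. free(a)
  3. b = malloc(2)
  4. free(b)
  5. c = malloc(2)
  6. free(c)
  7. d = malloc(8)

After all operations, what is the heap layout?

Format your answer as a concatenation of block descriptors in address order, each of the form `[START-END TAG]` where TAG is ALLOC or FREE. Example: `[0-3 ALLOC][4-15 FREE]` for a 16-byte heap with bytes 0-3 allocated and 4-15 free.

Op 1: a = malloc(5) -> a = 0; heap: [0-4 ALLOC][5-53 FREE]
Op 2: free(a) -> (freed a); heap: [0-53 FREE]
Op 3: b = malloc(2) -> b = 0; heap: [0-1 ALLOC][2-53 FREE]
Op 4: free(b) -> (freed b); heap: [0-53 FREE]
Op 5: c = malloc(2) -> c = 0; heap: [0-1 ALLOC][2-53 FREE]
Op 6: free(c) -> (freed c); heap: [0-53 FREE]
Op 7: d = malloc(8) -> d = 0; heap: [0-7 ALLOC][8-53 FREE]

Answer: [0-7 ALLOC][8-53 FREE]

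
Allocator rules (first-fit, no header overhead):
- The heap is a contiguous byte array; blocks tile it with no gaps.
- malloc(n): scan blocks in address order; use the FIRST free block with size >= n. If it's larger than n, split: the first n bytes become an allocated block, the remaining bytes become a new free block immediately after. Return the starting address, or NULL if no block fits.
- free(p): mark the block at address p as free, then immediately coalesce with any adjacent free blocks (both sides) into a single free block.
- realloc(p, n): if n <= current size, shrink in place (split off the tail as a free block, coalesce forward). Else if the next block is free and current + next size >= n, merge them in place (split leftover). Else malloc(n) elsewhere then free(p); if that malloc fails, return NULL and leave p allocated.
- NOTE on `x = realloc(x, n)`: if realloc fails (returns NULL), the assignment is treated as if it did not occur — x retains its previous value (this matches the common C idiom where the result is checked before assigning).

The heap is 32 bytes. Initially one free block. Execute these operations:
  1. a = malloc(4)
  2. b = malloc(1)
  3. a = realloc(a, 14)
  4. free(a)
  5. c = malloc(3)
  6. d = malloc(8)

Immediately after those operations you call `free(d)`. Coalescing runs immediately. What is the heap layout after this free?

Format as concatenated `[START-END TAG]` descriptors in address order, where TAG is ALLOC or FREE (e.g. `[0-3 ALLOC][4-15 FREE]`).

Answer: [0-2 ALLOC][3-3 FREE][4-4 ALLOC][5-31 FREE]

Derivation:
Op 1: a = malloc(4) -> a = 0; heap: [0-3 ALLOC][4-31 FREE]
Op 2: b = malloc(1) -> b = 4; heap: [0-3 ALLOC][4-4 ALLOC][5-31 FREE]
Op 3: a = realloc(a, 14) -> a = 5; heap: [0-3 FREE][4-4 ALLOC][5-18 ALLOC][19-31 FREE]
Op 4: free(a) -> (freed a); heap: [0-3 FREE][4-4 ALLOC][5-31 FREE]
Op 5: c = malloc(3) -> c = 0; heap: [0-2 ALLOC][3-3 FREE][4-4 ALLOC][5-31 FREE]
Op 6: d = malloc(8) -> d = 5; heap: [0-2 ALLOC][3-3 FREE][4-4 ALLOC][5-12 ALLOC][13-31 FREE]
free(d): d = 5 -> block [5-12 ALLOC]; mark free, coalesce with adjacent free neighbors -> [0-2 ALLOC][3-3 FREE][4-4 ALLOC][5-31 FREE]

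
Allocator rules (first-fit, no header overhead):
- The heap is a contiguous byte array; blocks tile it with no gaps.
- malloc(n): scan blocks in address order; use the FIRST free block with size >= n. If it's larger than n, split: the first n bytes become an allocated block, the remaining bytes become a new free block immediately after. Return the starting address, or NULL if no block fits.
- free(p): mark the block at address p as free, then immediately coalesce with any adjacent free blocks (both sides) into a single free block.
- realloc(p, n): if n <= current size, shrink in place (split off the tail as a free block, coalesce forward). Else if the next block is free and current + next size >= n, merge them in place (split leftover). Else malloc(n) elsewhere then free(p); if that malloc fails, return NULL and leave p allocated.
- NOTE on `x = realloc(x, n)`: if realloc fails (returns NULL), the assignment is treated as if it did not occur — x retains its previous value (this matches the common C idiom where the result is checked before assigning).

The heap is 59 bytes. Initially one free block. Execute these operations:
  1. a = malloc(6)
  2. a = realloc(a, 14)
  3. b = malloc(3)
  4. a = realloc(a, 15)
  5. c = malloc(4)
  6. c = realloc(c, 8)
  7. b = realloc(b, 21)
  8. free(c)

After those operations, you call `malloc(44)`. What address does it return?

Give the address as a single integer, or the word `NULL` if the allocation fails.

Op 1: a = malloc(6) -> a = 0; heap: [0-5 ALLOC][6-58 FREE]
Op 2: a = realloc(a, 14) -> a = 0; heap: [0-13 ALLOC][14-58 FREE]
Op 3: b = malloc(3) -> b = 14; heap: [0-13 ALLOC][14-16 ALLOC][17-58 FREE]
Op 4: a = realloc(a, 15) -> a = 17; heap: [0-13 FREE][14-16 ALLOC][17-31 ALLOC][32-58 FREE]
Op 5: c = malloc(4) -> c = 0; heap: [0-3 ALLOC][4-13 FREE][14-16 ALLOC][17-31 ALLOC][32-58 FREE]
Op 6: c = realloc(c, 8) -> c = 0; heap: [0-7 ALLOC][8-13 FREE][14-16 ALLOC][17-31 ALLOC][32-58 FREE]
Op 7: b = realloc(b, 21) -> b = 32; heap: [0-7 ALLOC][8-16 FREE][17-31 ALLOC][32-52 ALLOC][53-58 FREE]
Op 8: free(c) -> (freed c); heap: [0-16 FREE][17-31 ALLOC][32-52 ALLOC][53-58 FREE]
malloc(44): first-fit scan over [0-16 FREE][17-31 ALLOC][32-52 ALLOC][53-58 FREE] -> NULL

Answer: NULL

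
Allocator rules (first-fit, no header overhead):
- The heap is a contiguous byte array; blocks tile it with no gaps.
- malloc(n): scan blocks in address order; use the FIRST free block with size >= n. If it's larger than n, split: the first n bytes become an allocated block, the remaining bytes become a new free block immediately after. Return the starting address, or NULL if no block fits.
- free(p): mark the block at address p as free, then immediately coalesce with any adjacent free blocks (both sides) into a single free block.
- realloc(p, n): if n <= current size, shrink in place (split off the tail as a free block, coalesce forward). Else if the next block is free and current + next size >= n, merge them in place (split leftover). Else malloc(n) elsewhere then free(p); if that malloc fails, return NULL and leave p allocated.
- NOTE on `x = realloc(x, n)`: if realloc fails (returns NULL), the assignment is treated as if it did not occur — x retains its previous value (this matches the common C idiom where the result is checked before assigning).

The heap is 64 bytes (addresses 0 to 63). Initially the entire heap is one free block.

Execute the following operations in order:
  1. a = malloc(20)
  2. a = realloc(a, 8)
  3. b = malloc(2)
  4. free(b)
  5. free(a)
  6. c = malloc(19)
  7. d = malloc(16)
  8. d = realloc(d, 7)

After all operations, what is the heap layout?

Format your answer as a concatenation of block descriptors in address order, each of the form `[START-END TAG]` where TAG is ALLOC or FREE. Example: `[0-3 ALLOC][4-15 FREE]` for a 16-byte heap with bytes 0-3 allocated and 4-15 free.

Op 1: a = malloc(20) -> a = 0; heap: [0-19 ALLOC][20-63 FREE]
Op 2: a = realloc(a, 8) -> a = 0; heap: [0-7 ALLOC][8-63 FREE]
Op 3: b = malloc(2) -> b = 8; heap: [0-7 ALLOC][8-9 ALLOC][10-63 FREE]
Op 4: free(b) -> (freed b); heap: [0-7 ALLOC][8-63 FREE]
Op 5: free(a) -> (freed a); heap: [0-63 FREE]
Op 6: c = malloc(19) -> c = 0; heap: [0-18 ALLOC][19-63 FREE]
Op 7: d = malloc(16) -> d = 19; heap: [0-18 ALLOC][19-34 ALLOC][35-63 FREE]
Op 8: d = realloc(d, 7) -> d = 19; heap: [0-18 ALLOC][19-25 ALLOC][26-63 FREE]

Answer: [0-18 ALLOC][19-25 ALLOC][26-63 FREE]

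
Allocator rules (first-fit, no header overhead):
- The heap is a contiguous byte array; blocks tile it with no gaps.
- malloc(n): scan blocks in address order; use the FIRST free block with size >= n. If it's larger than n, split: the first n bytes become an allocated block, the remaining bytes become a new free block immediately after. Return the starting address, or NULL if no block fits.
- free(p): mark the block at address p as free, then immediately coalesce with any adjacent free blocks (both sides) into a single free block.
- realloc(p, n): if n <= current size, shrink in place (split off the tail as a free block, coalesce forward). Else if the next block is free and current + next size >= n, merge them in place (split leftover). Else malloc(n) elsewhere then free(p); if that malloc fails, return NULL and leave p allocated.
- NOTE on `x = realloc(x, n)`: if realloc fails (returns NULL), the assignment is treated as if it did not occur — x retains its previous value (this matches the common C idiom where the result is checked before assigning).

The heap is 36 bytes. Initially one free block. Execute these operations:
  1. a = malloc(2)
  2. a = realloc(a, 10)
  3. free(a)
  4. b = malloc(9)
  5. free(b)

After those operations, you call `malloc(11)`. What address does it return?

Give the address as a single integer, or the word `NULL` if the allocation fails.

Answer: 0

Derivation:
Op 1: a = malloc(2) -> a = 0; heap: [0-1 ALLOC][2-35 FREE]
Op 2: a = realloc(a, 10) -> a = 0; heap: [0-9 ALLOC][10-35 FREE]
Op 3: free(a) -> (freed a); heap: [0-35 FREE]
Op 4: b = malloc(9) -> b = 0; heap: [0-8 ALLOC][9-35 FREE]
Op 5: free(b) -> (freed b); heap: [0-35 FREE]
malloc(11): first-fit scan over [0-35 FREE] -> 0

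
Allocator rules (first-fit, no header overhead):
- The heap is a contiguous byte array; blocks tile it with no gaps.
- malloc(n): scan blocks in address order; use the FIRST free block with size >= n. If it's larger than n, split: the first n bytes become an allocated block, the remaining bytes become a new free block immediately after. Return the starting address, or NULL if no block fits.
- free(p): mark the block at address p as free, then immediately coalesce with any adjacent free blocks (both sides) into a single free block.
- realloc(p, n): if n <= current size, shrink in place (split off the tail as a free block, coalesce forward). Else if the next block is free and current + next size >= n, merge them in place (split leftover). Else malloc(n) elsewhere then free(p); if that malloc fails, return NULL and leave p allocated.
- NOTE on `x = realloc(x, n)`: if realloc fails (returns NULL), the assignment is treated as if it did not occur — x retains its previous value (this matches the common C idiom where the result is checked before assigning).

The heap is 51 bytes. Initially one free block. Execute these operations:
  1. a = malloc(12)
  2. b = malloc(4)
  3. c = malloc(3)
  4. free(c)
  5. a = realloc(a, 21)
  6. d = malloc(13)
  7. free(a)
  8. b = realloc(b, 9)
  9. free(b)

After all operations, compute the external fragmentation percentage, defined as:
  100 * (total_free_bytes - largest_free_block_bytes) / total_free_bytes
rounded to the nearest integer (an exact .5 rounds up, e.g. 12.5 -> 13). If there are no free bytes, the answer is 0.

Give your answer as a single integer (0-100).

Op 1: a = malloc(12) -> a = 0; heap: [0-11 ALLOC][12-50 FREE]
Op 2: b = malloc(4) -> b = 12; heap: [0-11 ALLOC][12-15 ALLOC][16-50 FREE]
Op 3: c = malloc(3) -> c = 16; heap: [0-11 ALLOC][12-15 ALLOC][16-18 ALLOC][19-50 FREE]
Op 4: free(c) -> (freed c); heap: [0-11 ALLOC][12-15 ALLOC][16-50 FREE]
Op 5: a = realloc(a, 21) -> a = 16; heap: [0-11 FREE][12-15 ALLOC][16-36 ALLOC][37-50 FREE]
Op 6: d = malloc(13) -> d = 37; heap: [0-11 FREE][12-15 ALLOC][16-36 ALLOC][37-49 ALLOC][50-50 FREE]
Op 7: free(a) -> (freed a); heap: [0-11 FREE][12-15 ALLOC][16-36 FREE][37-49 ALLOC][50-50 FREE]
Op 8: b = realloc(b, 9) -> b = 12; heap: [0-11 FREE][12-20 ALLOC][21-36 FREE][37-49 ALLOC][50-50 FREE]
Op 9: free(b) -> (freed b); heap: [0-36 FREE][37-49 ALLOC][50-50 FREE]
Free blocks: [37 1] total_free=38 largest=37 -> 100*(38-37)/38 = 100/38 ≈ 2.632 -> rounds to 3

Answer: 3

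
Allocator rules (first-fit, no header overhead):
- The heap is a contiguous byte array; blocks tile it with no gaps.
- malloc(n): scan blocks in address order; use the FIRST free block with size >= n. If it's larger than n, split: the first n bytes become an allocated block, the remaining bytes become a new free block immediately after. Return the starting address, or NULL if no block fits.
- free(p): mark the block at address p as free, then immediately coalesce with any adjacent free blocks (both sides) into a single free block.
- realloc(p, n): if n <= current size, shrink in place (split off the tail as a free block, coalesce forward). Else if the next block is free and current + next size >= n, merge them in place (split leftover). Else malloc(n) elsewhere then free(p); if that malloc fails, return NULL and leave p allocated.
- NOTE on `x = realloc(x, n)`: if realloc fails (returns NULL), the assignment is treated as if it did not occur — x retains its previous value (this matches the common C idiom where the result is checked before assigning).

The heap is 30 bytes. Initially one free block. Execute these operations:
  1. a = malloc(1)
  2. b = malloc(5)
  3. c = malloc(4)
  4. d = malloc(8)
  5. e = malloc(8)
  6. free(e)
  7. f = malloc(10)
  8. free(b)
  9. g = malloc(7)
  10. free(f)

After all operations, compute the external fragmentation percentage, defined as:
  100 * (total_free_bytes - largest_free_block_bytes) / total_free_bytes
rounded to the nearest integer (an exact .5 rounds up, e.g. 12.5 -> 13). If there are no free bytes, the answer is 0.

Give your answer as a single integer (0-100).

Answer: 29

Derivation:
Op 1: a = malloc(1) -> a = 0; heap: [0-0 ALLOC][1-29 FREE]
Op 2: b = malloc(5) -> b = 1; heap: [0-0 ALLOC][1-5 ALLOC][6-29 FREE]
Op 3: c = malloc(4) -> c = 6; heap: [0-0 ALLOC][1-5 ALLOC][6-9 ALLOC][10-29 FREE]
Op 4: d = malloc(8) -> d = 10; heap: [0-0 ALLOC][1-5 ALLOC][6-9 ALLOC][10-17 ALLOC][18-29 FREE]
Op 5: e = malloc(8) -> e = 18; heap: [0-0 ALLOC][1-5 ALLOC][6-9 ALLOC][10-17 ALLOC][18-25 ALLOC][26-29 FREE]
Op 6: free(e) -> (freed e); heap: [0-0 ALLOC][1-5 ALLOC][6-9 ALLOC][10-17 ALLOC][18-29 FREE]
Op 7: f = malloc(10) -> f = 18; heap: [0-0 ALLOC][1-5 ALLOC][6-9 ALLOC][10-17 ALLOC][18-27 ALLOC][28-29 FREE]
Op 8: free(b) -> (freed b); heap: [0-0 ALLOC][1-5 FREE][6-9 ALLOC][10-17 ALLOC][18-27 ALLOC][28-29 FREE]
Op 9: g = malloc(7) -> g = NULL; heap: [0-0 ALLOC][1-5 FREE][6-9 ALLOC][10-17 ALLOC][18-27 ALLOC][28-29 FREE]
Op 10: free(f) -> (freed f); heap: [0-0 ALLOC][1-5 FREE][6-9 ALLOC][10-17 ALLOC][18-29 FREE]
Free blocks: [5 12] total_free=17 largest=12 -> 100*(17-12)/17 = 500/17 ≈ 29.412 -> rounds to 29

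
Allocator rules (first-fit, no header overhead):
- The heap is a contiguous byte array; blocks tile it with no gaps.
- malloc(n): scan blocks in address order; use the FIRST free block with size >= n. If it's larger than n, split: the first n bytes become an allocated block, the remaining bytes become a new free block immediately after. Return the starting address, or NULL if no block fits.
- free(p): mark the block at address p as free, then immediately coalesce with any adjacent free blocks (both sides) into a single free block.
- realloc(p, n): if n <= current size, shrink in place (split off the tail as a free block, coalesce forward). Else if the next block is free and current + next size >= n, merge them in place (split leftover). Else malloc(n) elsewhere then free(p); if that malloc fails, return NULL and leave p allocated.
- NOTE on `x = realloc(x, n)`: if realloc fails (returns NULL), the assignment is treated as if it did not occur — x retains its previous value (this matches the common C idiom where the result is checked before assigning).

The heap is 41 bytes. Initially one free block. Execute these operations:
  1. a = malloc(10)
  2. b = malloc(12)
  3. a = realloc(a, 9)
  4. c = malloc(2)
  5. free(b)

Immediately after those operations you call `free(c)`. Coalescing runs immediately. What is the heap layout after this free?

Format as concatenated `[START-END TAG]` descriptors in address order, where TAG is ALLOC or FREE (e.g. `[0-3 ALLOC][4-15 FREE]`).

Answer: [0-8 ALLOC][9-40 FREE]

Derivation:
Op 1: a = malloc(10) -> a = 0; heap: [0-9 ALLOC][10-40 FREE]
Op 2: b = malloc(12) -> b = 10; heap: [0-9 ALLOC][10-21 ALLOC][22-40 FREE]
Op 3: a = realloc(a, 9) -> a = 0; heap: [0-8 ALLOC][9-9 FREE][10-21 ALLOC][22-40 FREE]
Op 4: c = malloc(2) -> c = 22; heap: [0-8 ALLOC][9-9 FREE][10-21 ALLOC][22-23 ALLOC][24-40 FREE]
Op 5: free(b) -> (freed b); heap: [0-8 ALLOC][9-21 FREE][22-23 ALLOC][24-40 FREE]
free(c): c = 22 -> block [22-23 ALLOC]; mark free, coalesce with adjacent free neighbors -> [0-8 ALLOC][9-40 FREE]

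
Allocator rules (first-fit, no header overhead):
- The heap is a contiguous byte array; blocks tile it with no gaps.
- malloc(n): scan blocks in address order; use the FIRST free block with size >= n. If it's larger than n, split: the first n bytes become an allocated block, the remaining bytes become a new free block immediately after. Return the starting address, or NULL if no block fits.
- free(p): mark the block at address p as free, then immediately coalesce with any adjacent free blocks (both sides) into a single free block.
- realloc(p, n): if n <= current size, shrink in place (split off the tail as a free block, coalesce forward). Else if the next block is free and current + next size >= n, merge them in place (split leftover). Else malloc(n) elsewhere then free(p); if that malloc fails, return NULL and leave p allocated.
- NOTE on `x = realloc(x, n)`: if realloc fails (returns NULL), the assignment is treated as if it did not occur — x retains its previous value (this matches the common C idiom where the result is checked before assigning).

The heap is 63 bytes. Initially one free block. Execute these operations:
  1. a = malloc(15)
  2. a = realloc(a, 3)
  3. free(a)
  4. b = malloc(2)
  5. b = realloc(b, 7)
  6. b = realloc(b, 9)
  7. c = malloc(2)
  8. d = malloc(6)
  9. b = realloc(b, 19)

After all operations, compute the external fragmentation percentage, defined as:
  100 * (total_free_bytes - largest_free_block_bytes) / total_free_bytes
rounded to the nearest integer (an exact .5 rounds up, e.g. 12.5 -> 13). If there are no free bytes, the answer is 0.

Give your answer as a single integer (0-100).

Answer: 25

Derivation:
Op 1: a = malloc(15) -> a = 0; heap: [0-14 ALLOC][15-62 FREE]
Op 2: a = realloc(a, 3) -> a = 0; heap: [0-2 ALLOC][3-62 FREE]
Op 3: free(a) -> (freed a); heap: [0-62 FREE]
Op 4: b = malloc(2) -> b = 0; heap: [0-1 ALLOC][2-62 FREE]
Op 5: b = realloc(b, 7) -> b = 0; heap: [0-6 ALLOC][7-62 FREE]
Op 6: b = realloc(b, 9) -> b = 0; heap: [0-8 ALLOC][9-62 FREE]
Op 7: c = malloc(2) -> c = 9; heap: [0-8 ALLOC][9-10 ALLOC][11-62 FREE]
Op 8: d = malloc(6) -> d = 11; heap: [0-8 ALLOC][9-10 ALLOC][11-16 ALLOC][17-62 FREE]
Op 9: b = realloc(b, 19) -> b = 17; heap: [0-8 FREE][9-10 ALLOC][11-16 ALLOC][17-35 ALLOC][36-62 FREE]
Free blocks: [9 27] total_free=36 largest=27 -> 100*(36-27)/36 = 900/36 = 25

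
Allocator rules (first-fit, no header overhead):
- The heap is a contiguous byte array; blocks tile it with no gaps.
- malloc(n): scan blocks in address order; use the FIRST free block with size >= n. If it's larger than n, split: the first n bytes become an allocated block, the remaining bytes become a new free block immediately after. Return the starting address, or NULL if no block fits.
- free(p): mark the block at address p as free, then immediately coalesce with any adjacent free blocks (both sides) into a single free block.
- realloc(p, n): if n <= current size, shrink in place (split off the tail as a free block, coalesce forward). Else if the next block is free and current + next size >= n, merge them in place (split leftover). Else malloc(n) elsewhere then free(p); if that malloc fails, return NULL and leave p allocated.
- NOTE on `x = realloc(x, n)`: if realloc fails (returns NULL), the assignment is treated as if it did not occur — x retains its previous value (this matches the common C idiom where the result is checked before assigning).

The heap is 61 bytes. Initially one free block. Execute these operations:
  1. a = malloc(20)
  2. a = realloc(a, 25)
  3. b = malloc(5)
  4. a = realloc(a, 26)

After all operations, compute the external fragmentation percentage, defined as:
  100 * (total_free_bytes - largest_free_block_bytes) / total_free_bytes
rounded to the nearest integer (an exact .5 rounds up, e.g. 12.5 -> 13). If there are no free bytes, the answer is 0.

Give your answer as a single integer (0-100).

Op 1: a = malloc(20) -> a = 0; heap: [0-19 ALLOC][20-60 FREE]
Op 2: a = realloc(a, 25) -> a = 0; heap: [0-24 ALLOC][25-60 FREE]
Op 3: b = malloc(5) -> b = 25; heap: [0-24 ALLOC][25-29 ALLOC][30-60 FREE]
Op 4: a = realloc(a, 26) -> a = 30; heap: [0-24 FREE][25-29 ALLOC][30-55 ALLOC][56-60 FREE]
Free blocks: [25 5] total_free=30 largest=25 -> 100*(30-25)/30 = 500/30 ≈ 16.667 -> rounds to 17

Answer: 17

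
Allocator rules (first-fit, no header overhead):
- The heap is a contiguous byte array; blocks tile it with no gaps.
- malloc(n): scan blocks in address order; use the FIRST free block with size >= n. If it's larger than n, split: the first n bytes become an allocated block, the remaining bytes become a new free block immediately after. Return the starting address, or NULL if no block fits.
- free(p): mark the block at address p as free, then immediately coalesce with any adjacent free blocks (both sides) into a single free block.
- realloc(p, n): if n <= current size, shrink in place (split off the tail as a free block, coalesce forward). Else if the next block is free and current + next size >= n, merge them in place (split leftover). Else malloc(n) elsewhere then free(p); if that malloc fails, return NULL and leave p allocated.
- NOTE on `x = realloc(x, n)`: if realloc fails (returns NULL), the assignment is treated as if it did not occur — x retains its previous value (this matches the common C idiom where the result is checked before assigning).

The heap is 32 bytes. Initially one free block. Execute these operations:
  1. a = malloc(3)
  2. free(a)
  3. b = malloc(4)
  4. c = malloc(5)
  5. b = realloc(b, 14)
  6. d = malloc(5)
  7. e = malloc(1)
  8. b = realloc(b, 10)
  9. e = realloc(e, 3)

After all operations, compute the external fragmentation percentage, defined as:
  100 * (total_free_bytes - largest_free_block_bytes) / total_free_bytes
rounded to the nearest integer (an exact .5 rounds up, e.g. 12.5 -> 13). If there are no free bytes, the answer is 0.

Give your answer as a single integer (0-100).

Answer: 56

Derivation:
Op 1: a = malloc(3) -> a = 0; heap: [0-2 ALLOC][3-31 FREE]
Op 2: free(a) -> (freed a); heap: [0-31 FREE]
Op 3: b = malloc(4) -> b = 0; heap: [0-3 ALLOC][4-31 FREE]
Op 4: c = malloc(5) -> c = 4; heap: [0-3 ALLOC][4-8 ALLOC][9-31 FREE]
Op 5: b = realloc(b, 14) -> b = 9; heap: [0-3 FREE][4-8 ALLOC][9-22 ALLOC][23-31 FREE]
Op 6: d = malloc(5) -> d = 23; heap: [0-3 FREE][4-8 ALLOC][9-22 ALLOC][23-27 ALLOC][28-31 FREE]
Op 7: e = malloc(1) -> e = 0; heap: [0-0 ALLOC][1-3 FREE][4-8 ALLOC][9-22 ALLOC][23-27 ALLOC][28-31 FREE]
Op 8: b = realloc(b, 10) -> b = 9; heap: [0-0 ALLOC][1-3 FREE][4-8 ALLOC][9-18 ALLOC][19-22 FREE][23-27 ALLOC][28-31 FREE]
Op 9: e = realloc(e, 3) -> e = 0; heap: [0-2 ALLOC][3-3 FREE][4-8 ALLOC][9-18 ALLOC][19-22 FREE][23-27 ALLOC][28-31 FREE]
Free blocks: [1 4 4] total_free=9 largest=4 -> 100*(9-4)/9 = 500/9 ≈ 55.556 -> rounds to 56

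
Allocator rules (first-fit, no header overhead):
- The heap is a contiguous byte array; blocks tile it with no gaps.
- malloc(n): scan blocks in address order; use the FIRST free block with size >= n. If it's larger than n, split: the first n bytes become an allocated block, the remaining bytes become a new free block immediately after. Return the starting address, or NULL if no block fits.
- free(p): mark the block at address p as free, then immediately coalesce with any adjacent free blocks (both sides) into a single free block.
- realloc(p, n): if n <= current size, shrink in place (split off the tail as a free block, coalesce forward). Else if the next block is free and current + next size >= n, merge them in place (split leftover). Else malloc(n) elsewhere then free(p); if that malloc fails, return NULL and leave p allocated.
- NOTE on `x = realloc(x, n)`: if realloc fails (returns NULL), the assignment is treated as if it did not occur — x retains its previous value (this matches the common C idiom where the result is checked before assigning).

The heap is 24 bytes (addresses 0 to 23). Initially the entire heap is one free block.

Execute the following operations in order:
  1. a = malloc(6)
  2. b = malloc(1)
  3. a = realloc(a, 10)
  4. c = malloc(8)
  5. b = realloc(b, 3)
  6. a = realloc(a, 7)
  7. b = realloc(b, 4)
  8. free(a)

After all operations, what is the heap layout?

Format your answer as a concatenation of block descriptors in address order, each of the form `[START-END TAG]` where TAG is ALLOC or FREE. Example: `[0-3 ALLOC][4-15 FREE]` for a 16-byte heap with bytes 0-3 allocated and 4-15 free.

Op 1: a = malloc(6) -> a = 0; heap: [0-5 ALLOC][6-23 FREE]
Op 2: b = malloc(1) -> b = 6; heap: [0-5 ALLOC][6-6 ALLOC][7-23 FREE]
Op 3: a = realloc(a, 10) -> a = 7; heap: [0-5 FREE][6-6 ALLOC][7-16 ALLOC][17-23 FREE]
Op 4: c = malloc(8) -> c = NULL; heap: [0-5 FREE][6-6 ALLOC][7-16 ALLOC][17-23 FREE]
Op 5: b = realloc(b, 3) -> b = 0; heap: [0-2 ALLOC][3-6 FREE][7-16 ALLOC][17-23 FREE]
Op 6: a = realloc(a, 7) -> a = 7; heap: [0-2 ALLOC][3-6 FREE][7-13 ALLOC][14-23 FREE]
Op 7: b = realloc(b, 4) -> b = 0; heap: [0-3 ALLOC][4-6 FREE][7-13 ALLOC][14-23 FREE]
Op 8: free(a) -> (freed a); heap: [0-3 ALLOC][4-23 FREE]

Answer: [0-3 ALLOC][4-23 FREE]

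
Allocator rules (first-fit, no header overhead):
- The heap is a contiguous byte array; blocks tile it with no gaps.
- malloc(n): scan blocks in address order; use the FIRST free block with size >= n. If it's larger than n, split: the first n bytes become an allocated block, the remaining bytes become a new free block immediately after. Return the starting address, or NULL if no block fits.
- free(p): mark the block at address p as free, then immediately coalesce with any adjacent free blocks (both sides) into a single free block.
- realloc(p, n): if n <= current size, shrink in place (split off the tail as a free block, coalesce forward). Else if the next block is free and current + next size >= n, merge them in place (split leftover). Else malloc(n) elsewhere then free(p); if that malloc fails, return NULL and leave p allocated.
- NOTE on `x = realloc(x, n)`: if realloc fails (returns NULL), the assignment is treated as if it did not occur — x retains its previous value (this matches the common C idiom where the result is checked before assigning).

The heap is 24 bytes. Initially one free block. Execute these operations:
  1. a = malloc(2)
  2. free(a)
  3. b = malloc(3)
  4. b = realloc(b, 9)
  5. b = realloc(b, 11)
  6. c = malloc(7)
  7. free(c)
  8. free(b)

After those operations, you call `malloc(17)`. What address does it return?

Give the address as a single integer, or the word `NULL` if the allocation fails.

Op 1: a = malloc(2) -> a = 0; heap: [0-1 ALLOC][2-23 FREE]
Op 2: free(a) -> (freed a); heap: [0-23 FREE]
Op 3: b = malloc(3) -> b = 0; heap: [0-2 ALLOC][3-23 FREE]
Op 4: b = realloc(b, 9) -> b = 0; heap: [0-8 ALLOC][9-23 FREE]
Op 5: b = realloc(b, 11) -> b = 0; heap: [0-10 ALLOC][11-23 FREE]
Op 6: c = malloc(7) -> c = 11; heap: [0-10 ALLOC][11-17 ALLOC][18-23 FREE]
Op 7: free(c) -> (freed c); heap: [0-10 ALLOC][11-23 FREE]
Op 8: free(b) -> (freed b); heap: [0-23 FREE]
malloc(17): first-fit scan over [0-23 FREE] -> 0

Answer: 0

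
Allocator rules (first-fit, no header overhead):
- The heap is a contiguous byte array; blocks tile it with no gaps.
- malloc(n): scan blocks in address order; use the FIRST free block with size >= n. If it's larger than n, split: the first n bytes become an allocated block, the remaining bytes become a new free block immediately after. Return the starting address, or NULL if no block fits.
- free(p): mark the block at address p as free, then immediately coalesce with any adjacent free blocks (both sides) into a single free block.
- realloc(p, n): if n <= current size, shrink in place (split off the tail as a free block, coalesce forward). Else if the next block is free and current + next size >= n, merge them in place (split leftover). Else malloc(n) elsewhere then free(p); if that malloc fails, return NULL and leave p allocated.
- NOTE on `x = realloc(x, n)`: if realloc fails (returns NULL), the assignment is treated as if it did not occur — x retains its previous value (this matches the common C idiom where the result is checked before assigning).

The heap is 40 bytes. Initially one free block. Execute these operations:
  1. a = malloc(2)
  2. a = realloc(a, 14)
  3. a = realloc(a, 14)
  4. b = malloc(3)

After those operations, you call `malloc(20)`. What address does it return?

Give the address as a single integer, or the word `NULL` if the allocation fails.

Op 1: a = malloc(2) -> a = 0; heap: [0-1 ALLOC][2-39 FREE]
Op 2: a = realloc(a, 14) -> a = 0; heap: [0-13 ALLOC][14-39 FREE]
Op 3: a = realloc(a, 14) -> a = 0; heap: [0-13 ALLOC][14-39 FREE]
Op 4: b = malloc(3) -> b = 14; heap: [0-13 ALLOC][14-16 ALLOC][17-39 FREE]
malloc(20): first-fit scan over [0-13 ALLOC][14-16 ALLOC][17-39 FREE] -> 17

Answer: 17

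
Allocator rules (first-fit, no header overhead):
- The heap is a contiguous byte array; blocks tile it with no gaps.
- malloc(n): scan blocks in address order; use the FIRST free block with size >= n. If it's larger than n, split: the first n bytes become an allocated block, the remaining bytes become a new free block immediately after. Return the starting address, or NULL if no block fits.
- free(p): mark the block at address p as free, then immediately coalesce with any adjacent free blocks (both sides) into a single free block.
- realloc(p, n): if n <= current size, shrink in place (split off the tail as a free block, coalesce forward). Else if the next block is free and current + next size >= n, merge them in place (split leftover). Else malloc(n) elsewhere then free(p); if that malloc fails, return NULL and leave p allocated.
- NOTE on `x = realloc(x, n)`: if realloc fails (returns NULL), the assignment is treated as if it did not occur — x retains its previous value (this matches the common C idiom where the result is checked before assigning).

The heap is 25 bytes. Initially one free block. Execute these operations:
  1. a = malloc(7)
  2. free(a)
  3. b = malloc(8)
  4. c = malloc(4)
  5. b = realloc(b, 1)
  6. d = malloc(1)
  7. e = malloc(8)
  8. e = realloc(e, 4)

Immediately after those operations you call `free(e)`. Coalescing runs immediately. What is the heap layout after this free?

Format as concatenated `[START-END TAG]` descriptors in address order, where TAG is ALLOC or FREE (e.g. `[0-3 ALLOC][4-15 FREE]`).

Answer: [0-0 ALLOC][1-1 ALLOC][2-7 FREE][8-11 ALLOC][12-24 FREE]

Derivation:
Op 1: a = malloc(7) -> a = 0; heap: [0-6 ALLOC][7-24 FREE]
Op 2: free(a) -> (freed a); heap: [0-24 FREE]
Op 3: b = malloc(8) -> b = 0; heap: [0-7 ALLOC][8-24 FREE]
Op 4: c = malloc(4) -> c = 8; heap: [0-7 ALLOC][8-11 ALLOC][12-24 FREE]
Op 5: b = realloc(b, 1) -> b = 0; heap: [0-0 ALLOC][1-7 FREE][8-11 ALLOC][12-24 FREE]
Op 6: d = malloc(1) -> d = 1; heap: [0-0 ALLOC][1-1 ALLOC][2-7 FREE][8-11 ALLOC][12-24 FREE]
Op 7: e = malloc(8) -> e = 12; heap: [0-0 ALLOC][1-1 ALLOC][2-7 FREE][8-11 ALLOC][12-19 ALLOC][20-24 FREE]
Op 8: e = realloc(e, 4) -> e = 12; heap: [0-0 ALLOC][1-1 ALLOC][2-7 FREE][8-11 ALLOC][12-15 ALLOC][16-24 FREE]
free(e): e = 12 -> block [12-15 ALLOC]; mark free, coalesce with adjacent free neighbors -> [0-0 ALLOC][1-1 ALLOC][2-7 FREE][8-11 ALLOC][12-24 FREE]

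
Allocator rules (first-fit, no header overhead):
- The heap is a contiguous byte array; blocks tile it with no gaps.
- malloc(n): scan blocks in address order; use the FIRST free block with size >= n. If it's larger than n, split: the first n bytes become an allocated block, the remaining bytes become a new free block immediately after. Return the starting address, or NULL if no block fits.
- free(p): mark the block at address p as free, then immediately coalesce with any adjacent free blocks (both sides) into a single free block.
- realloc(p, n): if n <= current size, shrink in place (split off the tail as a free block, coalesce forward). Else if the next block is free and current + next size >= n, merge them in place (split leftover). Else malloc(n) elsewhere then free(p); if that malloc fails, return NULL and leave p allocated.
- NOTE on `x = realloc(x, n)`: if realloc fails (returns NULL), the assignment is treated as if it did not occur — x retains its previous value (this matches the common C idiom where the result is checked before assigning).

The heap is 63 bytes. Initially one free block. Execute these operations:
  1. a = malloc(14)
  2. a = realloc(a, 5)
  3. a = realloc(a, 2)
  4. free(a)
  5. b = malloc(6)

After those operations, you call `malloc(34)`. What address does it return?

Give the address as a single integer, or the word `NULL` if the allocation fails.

Answer: 6

Derivation:
Op 1: a = malloc(14) -> a = 0; heap: [0-13 ALLOC][14-62 FREE]
Op 2: a = realloc(a, 5) -> a = 0; heap: [0-4 ALLOC][5-62 FREE]
Op 3: a = realloc(a, 2) -> a = 0; heap: [0-1 ALLOC][2-62 FREE]
Op 4: free(a) -> (freed a); heap: [0-62 FREE]
Op 5: b = malloc(6) -> b = 0; heap: [0-5 ALLOC][6-62 FREE]
malloc(34): first-fit scan over [0-5 ALLOC][6-62 FREE] -> 6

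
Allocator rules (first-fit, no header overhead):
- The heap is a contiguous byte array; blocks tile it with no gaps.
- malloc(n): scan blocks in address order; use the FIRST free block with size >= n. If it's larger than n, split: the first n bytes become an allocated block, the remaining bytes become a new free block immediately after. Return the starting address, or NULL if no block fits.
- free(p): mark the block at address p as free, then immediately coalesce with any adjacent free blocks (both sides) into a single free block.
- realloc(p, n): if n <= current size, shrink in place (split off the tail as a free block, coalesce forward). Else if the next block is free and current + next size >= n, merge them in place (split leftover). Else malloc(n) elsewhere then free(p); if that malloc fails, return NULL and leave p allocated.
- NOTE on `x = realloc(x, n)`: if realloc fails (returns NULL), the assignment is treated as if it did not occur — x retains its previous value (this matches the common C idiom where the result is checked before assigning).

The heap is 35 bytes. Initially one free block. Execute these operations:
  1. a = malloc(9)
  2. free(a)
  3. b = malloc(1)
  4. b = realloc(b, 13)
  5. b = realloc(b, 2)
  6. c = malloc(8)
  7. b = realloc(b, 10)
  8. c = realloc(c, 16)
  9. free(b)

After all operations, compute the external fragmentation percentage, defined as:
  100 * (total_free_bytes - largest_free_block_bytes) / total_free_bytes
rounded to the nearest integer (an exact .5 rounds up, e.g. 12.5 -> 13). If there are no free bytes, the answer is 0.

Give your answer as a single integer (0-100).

Answer: 7

Derivation:
Op 1: a = malloc(9) -> a = 0; heap: [0-8 ALLOC][9-34 FREE]
Op 2: free(a) -> (freed a); heap: [0-34 FREE]
Op 3: b = malloc(1) -> b = 0; heap: [0-0 ALLOC][1-34 FREE]
Op 4: b = realloc(b, 13) -> b = 0; heap: [0-12 ALLOC][13-34 FREE]
Op 5: b = realloc(b, 2) -> b = 0; heap: [0-1 ALLOC][2-34 FREE]
Op 6: c = malloc(8) -> c = 2; heap: [0-1 ALLOC][2-9 ALLOC][10-34 FREE]
Op 7: b = realloc(b, 10) -> b = 10; heap: [0-1 FREE][2-9 ALLOC][10-19 ALLOC][20-34 FREE]
Op 8: c = realloc(c, 16) -> NULL (c unchanged); heap: [0-1 FREE][2-9 ALLOC][10-19 ALLOC][20-34 FREE]
Op 9: free(b) -> (freed b); heap: [0-1 FREE][2-9 ALLOC][10-34 FREE]
Free blocks: [2 25] total_free=27 largest=25 -> 100*(27-25)/27 = 200/27 ≈ 7.407 -> rounds to 7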